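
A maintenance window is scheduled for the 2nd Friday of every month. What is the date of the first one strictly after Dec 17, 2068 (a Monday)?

Dec 2068 starts on a Saturday; its first Friday is the 7th, so the 2nd Friday is the 14th — Dec 14, 2068.
That is not after Dec 17, 2068, so look at Jan 2069.
Jan 2069 starts on a Tuesday; its first Friday is the 4th, so the 2nd Friday is the 11th — Jan 11, 2069.

Jan 11, 2069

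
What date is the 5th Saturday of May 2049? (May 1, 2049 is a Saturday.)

2049-05-29

May 2049 begins on a Saturday, so the first Saturday is May 1.
The 5th Saturday is 4 weeks later: 1 + 28 = 29.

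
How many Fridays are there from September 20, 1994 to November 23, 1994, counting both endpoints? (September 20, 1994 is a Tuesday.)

September 20, 1994 is a Tuesday; the first Friday on or after it is September 23, 1994 (3 days later).
From September 23, 1994 to November 23, 1994: 7 + 31 + 23 = 61 days (rest of September, October, November).
61 ÷ 7 = 8 full weeks with remainder 5, so 8 more Fridays after the first → 9.

9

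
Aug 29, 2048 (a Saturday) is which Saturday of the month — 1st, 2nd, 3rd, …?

Day 29 falls in week ⌈29/7⌉ of the month.
Days 1–7 hold the 1st Saturday, 8–14 the 2nd, 15–21 the 3rd, 22–28 the 4th, 29–31 the 5th.
29 is in the range for the 5th.

5th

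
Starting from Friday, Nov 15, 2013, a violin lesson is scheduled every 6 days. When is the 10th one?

The 10th occurrence is 9 intervals after the first: 9 × 6 = 54 days after Nov 15, 2013.
Nov has 30 days — 15 days to the end of Nov leaves 39.
Dec has 31 days (8 left).
8 days into Jan → Jan 8, 2014.

Jan 8, 2014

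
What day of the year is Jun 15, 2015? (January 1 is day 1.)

Days in months before Jun: 31 + 28 + 31 + 30 + 31 = 151.
Plus 15 days into Jun → day 166.

166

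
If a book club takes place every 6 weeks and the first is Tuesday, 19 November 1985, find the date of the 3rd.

11 February 1986

The 3rd occurrence is 2 intervals after the first: 2 × 42 = 84 days after 19 November 1985.
November has 30 days — 11 days to the end of November leaves 73.
December has 31 days (42 left).
January has 31 days (11 left).
11 days into February → 11 February 1986.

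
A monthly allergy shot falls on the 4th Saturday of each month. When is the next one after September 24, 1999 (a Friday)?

September 25, 1999

September 1999 starts on a Wednesday; its first Saturday is the 4th, so the 4th Saturday is the 25th — September 25, 1999.
September 25, 1999 is after September 24, 1999, so that is the next one.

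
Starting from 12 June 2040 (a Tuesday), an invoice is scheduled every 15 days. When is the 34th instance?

20 October 2041

The 34th occurrence is 33 intervals after the first: 33 × 15 = 495 days after 12 June 2040.
June has 30 days — 18 days to the end of June leaves 477.
From end of June to end of 2040 is 184 days (293 left).
January has 31 days (262 left).
February has 28 days (234 left).
March has 31 days (203 left).
April has 30 days (173 left).
May has 31 days (142 left).
June has 30 days (112 left).
July has 31 days (81 left).
August has 31 days (50 left).
September has 30 days (20 left).
20 days into October → 20 October 2041.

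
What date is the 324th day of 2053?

January has 31 days (324 − 31 = 293 remain).
February has 28 days (293 − 28 = 265 remain).
March has 31 days (265 − 31 = 234 remain).
April has 30 days (234 − 30 = 204 remain).
May has 31 days (204 − 31 = 173 remain).
June has 30 days (173 − 30 = 143 remain).
July has 31 days (143 − 31 = 112 remain).
August has 31 days (112 − 31 = 81 remain).
September has 30 days (81 − 30 = 51 remain).
October has 31 days (51 − 31 = 20 remain).
20 into November → November 20.

20 November 2053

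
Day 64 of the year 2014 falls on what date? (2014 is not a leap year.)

January has 31 days (64 − 31 = 33 remain).
February has 28 days (33 − 28 = 5 remain).
5 into March → March 5.

March 5, 2014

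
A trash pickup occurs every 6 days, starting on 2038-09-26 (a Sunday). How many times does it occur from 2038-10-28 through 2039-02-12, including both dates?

Occurrences land 6·i days after 2038-09-26 for i = 0, 1, 2, …
2038-10-28 is 32 days after the start; 32 ÷ 6 = 5 remainder 2; since the remainder is 2, round up to i = 6. First occurrence in the window: #7 on 2038-11-01 (6×6 = 36 days in).
2039-02-12 is 139 days after the start; 139 ÷ 6 = 23 remainder 1. Last occurrence in the window: #24 on 2039-02-11.
Occurrences #7 through #24: 18 in total.

18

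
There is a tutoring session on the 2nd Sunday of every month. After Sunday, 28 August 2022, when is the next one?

August 2022 starts on a Monday; its first Sunday is the 7th, so the 2nd Sunday is the 14th — 14 August 2022.
That is not after 28 August 2022, so look at September 2022.
September 2022 starts on a Thursday; its first Sunday is the 4th, so the 2nd Sunday is the 11th — 11 September 2022.

11 September 2022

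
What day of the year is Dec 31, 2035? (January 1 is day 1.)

365

Days in months before Dec: 31 + 28 + 31 + 30 + 31 + 30 + 31 + 31 + 30 + 31 + 30 = 334.
Plus 31 days into Dec → day 365.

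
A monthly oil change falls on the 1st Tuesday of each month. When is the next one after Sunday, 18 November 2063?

November 2063 starts on a Thursday, so its 1st Tuesday is 6 November 2063 (5 days in).
That is not after 18 November 2063, so look at December 2063.
December 2063 starts on a Saturday, so its 1st Tuesday is 4 December 2063 (3 days in).

4 December 2063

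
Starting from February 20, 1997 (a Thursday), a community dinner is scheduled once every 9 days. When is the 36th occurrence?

January 1, 1998

The 36th occurrence is 35 intervals after the first: 35 × 9 = 315 days after February 20, 1997.
February has 28 days — 8 days to the end of February leaves 307.
March has 31 days (276 left).
April has 30 days (246 left).
May has 31 days (215 left).
June has 30 days (185 left).
July has 31 days (154 left).
August has 31 days (123 left).
September has 30 days (93 left).
October has 31 days (62 left).
November has 30 days (32 left).
December has 31 days (1 left).
1 day into January → January 1, 1998.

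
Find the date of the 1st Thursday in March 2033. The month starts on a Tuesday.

March 2033 begins on a Tuesday, so the first Thursday is March 3 (2 days later).

3 March 2033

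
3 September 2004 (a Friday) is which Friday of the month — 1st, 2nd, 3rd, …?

Day 3 falls in week ⌈3/7⌉ of the month.
Days 1–7 hold the 1st Friday, 8–14 the 2nd, 15–21 the 3rd, 22–28 the 4th, 29–31 the 5th.
3 is in the range for the 1st.

1st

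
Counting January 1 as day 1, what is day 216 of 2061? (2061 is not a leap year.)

Aug 4, 2061

Jan has 31 days (216 − 31 = 185 remain).
Feb has 28 days (185 − 28 = 157 remain).
Mar has 31 days (157 − 31 = 126 remain).
Apr has 30 days (126 − 30 = 96 remain).
May has 31 days (96 − 31 = 65 remain).
Jun has 30 days (65 − 30 = 35 remain).
Jul has 31 days (35 − 31 = 4 remain).
4 into Aug → Aug 4.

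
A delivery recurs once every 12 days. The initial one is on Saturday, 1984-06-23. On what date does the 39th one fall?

The 39th occurrence is 38 intervals after the first: 38 × 12 = 456 days after 1984-06-23.
June has 30 days — 7 days to the end of June leaves 449.
From end of June to end of 1984 is 184 days (265 left).
January has 31 days (234 left).
February has 28 days (206 left).
March has 31 days (175 left).
April has 30 days (145 left).
May has 31 days (114 left).
June has 30 days (84 left).
July has 31 days (53 left).
August has 31 days (22 left).
22 days into September → 1985-09-22.

1985-09-22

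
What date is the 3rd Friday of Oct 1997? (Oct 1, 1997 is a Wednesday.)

Oct 1997 begins on a Wednesday, so the first Friday is Oct 3 (2 days later).
The 3rd Friday is 2 weeks later: 3 + 14 = 17.

Oct 17, 1997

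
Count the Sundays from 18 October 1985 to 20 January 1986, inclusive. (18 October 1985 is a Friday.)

18 October 1985 is a Friday; the first Sunday on or after it is 20 October 1985 (2 days later).
From 20 October 1985 to 20 January 1986: 11 + 30 + 31 + 20 = 92 days (rest of October, November, December, January).
92 ÷ 7 = 13 full weeks with remainder 1, so 13 more Sundays after the first → 14.

14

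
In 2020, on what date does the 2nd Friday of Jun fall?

Jun 12, 2020

Jun 2020 begins on a Monday, so the first Friday is Jun 5 (4 days later).
The 2nd Friday is 1 weeks later: 5 + 7 = 12.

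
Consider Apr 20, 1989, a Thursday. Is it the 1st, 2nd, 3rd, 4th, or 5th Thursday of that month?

3rd

Day 20 falls in week ⌈20/7⌉ of the month.
Days 1–7 hold the 1st Thursday, 8–14 the 2nd, 15–21 the 3rd, 22–28 the 4th, 29–31 the 5th.
20 is in the range for the 3rd.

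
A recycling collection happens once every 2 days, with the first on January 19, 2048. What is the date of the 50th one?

April 26, 2048

The 50th occurrence is 49 intervals after the first: 49 × 2 = 98 days after January 19, 2048.
January has 31 days — 12 days to the end of January leaves 86.
February has 29 days (57 left).
March has 31 days (26 left).
26 days into April → April 26, 2048.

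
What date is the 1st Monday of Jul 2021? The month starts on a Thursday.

Jul 5, 2021

Jul 2021 begins on a Thursday, so the first Monday is Jul 5 (4 days later).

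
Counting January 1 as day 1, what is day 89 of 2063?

January has 31 days (89 − 31 = 58 remain).
February has 28 days (58 − 28 = 30 remain).
30 into March → March 30.

30 March 2063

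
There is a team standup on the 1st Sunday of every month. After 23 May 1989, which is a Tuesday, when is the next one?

4 June 1989

May 1989 starts on a Monday, so its 1st Sunday is 7 May 1989 (6 days in).
That is not after 23 May 1989, so look at June 1989.
June 1989 starts on a Thursday, so its 1st Sunday is 4 June 1989 (3 days in).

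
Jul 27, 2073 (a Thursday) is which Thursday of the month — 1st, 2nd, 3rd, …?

4th

Day 27 falls in week ⌈27/7⌉ of the month.
Days 1–7 hold the 1st Thursday, 8–14 the 2nd, 15–21 the 3rd, 22–28 the 4th, 29–31 the 5th.
27 is in the range for the 4th.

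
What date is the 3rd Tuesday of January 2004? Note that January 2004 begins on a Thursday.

January 2004 begins on a Thursday, so the first Tuesday is January 6 (5 days later).
The 3rd Tuesday is 2 weeks later: 6 + 14 = 20.

January 20, 2004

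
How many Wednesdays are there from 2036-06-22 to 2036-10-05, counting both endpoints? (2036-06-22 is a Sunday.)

2036-06-22 is a Sunday; the first Wednesday on or after it is 2036-06-25 (3 days later).
From 2036-06-25 to 2036-10-05: 5 + 31 + 31 + 30 + 5 = 102 days (rest of June, July, August, September, October).
102 ÷ 7 = 14 full weeks with remainder 4, so 14 more Wednesdays after the first → 15.

15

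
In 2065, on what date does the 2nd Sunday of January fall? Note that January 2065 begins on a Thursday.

January 11, 2065

January 2065 begins on a Thursday, so the first Sunday is January 4 (3 days later).
The 2nd Sunday is 1 weeks later: 4 + 7 = 11.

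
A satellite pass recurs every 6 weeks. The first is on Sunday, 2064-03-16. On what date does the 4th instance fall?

2064-07-20

The 4th occurrence is 3 intervals after the first: 3 × 42 = 126 days after 2064-03-16.
March has 31 days — 15 days to the end of March leaves 111.
April has 30 days (81 left).
May has 31 days (50 left).
June has 30 days (20 left).
20 days into July → 2064-07-20.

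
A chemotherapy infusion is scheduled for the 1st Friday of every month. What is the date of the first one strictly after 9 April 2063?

4 May 2063

April 2063 starts on a Sunday, so its 1st Friday is 6 April 2063 (5 days in).
That is not after 9 April 2063, so look at May 2063.
May 2063 starts on a Tuesday, so its 1st Friday is 4 May 2063 (3 days in).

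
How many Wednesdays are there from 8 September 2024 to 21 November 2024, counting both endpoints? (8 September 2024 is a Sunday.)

8 September 2024 is a Sunday; the first Wednesday on or after it is 11 September 2024 (3 days later).
From 11 September 2024 to 21 November 2024: 19 + 31 + 21 = 71 days (rest of September, October, November).
71 ÷ 7 = 10 full weeks with remainder 1, so 10 more Wednesdays after the first → 11.

11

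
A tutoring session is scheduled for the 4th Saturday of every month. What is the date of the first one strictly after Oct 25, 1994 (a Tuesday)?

Oct 1994 starts on a Saturday; its first Saturday is the 1st, so the 4th Saturday is the 22nd — Oct 22, 1994.
That is not after Oct 25, 1994, so look at Nov 1994.
Nov 1994 starts on a Tuesday; its first Saturday is the 5th, so the 4th Saturday is the 26th — Nov 26, 1994.

Nov 26, 1994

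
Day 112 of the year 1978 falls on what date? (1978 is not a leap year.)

1978-04-22

January has 31 days (112 − 31 = 81 remain).
February has 28 days (81 − 28 = 53 remain).
March has 31 days (53 − 31 = 22 remain).
22 into April → April 22.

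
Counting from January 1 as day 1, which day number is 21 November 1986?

325

Days in months before November: 31 + 28 + 31 + 30 + 31 + 30 + 31 + 31 + 30 + 31 = 304.
Plus 21 days into November → day 325.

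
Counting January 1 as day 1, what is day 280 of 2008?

2008-10-06

January has 31 days (280 − 31 = 249 remain).
February has 29 days (249 − 29 = 220 remain).
March has 31 days (220 − 31 = 189 remain).
April has 30 days (189 − 30 = 159 remain).
May has 31 days (159 − 31 = 128 remain).
June has 30 days (128 − 30 = 98 remain).
July has 31 days (98 − 31 = 67 remain).
August has 31 days (67 − 31 = 36 remain).
September has 30 days (36 − 30 = 6 remain).
6 into October → October 6.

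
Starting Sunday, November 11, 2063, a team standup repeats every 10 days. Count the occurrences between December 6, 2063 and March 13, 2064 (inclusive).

10

Occurrences land 10·i days after November 11, 2063 for i = 0, 1, 2, …
December 6, 2063 is 25 days after the start; 25 ÷ 10 = 2 remainder 5; since the remainder is 5, round up to i = 3. First occurrence in the window: #4 on December 11, 2063 (3×10 = 30 days in).
March 13, 2064 is 123 days after the start; 123 ÷ 10 = 12 remainder 3. Last occurrence in the window: #13 on March 10, 2064.
Occurrences #4 through #13: 10 in total.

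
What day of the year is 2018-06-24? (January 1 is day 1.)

Days in months before June: 31 + 28 + 31 + 30 + 31 = 151.
Plus 24 days into June → day 175.

175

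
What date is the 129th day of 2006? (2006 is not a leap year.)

January has 31 days (129 − 31 = 98 remain).
February has 28 days (98 − 28 = 70 remain).
March has 31 days (70 − 31 = 39 remain).
April has 30 days (39 − 30 = 9 remain).
9 into May → May 9.

9 May 2006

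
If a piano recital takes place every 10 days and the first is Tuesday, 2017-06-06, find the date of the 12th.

The 12th occurrence is 11 intervals after the first: 11 × 10 = 110 days after 2017-06-06.
June has 30 days — 24 days to the end of June leaves 86.
July has 31 days (55 left).
August has 31 days (24 left).
24 days into September → 2017-09-24.

2017-09-24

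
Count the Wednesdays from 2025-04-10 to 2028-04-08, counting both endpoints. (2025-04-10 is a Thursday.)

2025-04-10 is a Thursday; the first Wednesday on or after it is 2025-04-16 (6 days later).
From 2025-04-16 to 2028-04-08: 259 + 365 + 365 + 99 = 1088 days (rest of 2025, 2026, 2027, to 2028-04-08 in 2028).
1088 ÷ 7 = 155 full weeks with remainder 3, so 155 more Wednesdays after the first → 156.

156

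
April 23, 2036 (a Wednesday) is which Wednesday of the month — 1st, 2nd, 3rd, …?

Day 23 falls in week ⌈23/7⌉ of the month.
Days 1–7 hold the 1st Wednesday, 8–14 the 2nd, 15–21 the 3rd, 22–28 the 4th, 29–31 the 5th.
23 is in the range for the 4th.

4th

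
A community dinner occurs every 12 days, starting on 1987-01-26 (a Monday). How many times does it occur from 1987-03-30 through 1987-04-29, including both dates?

2

Occurrences land 12·i days after 1987-01-26 for i = 0, 1, 2, …
1987-03-30 is 63 days after the start; 63 ÷ 12 = 5 remainder 3; since the remainder is 3, round up to i = 6. First occurrence in the window: #7 on 1987-04-08 (6×12 = 72 days in).
1987-04-29 is 93 days after the start; 93 ÷ 12 = 7 remainder 9. Last occurrence in the window: #8 on 1987-04-20.
Occurrences #7 through #8: 2 in total.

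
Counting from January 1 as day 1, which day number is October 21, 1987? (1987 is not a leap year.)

294

Days in months before October: 31 + 28 + 31 + 30 + 31 + 30 + 31 + 31 + 30 = 273.
Plus 21 days into October → day 294.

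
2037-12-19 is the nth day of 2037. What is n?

353

Days in months before December: 31 + 28 + 31 + 30 + 31 + 30 + 31 + 31 + 30 + 31 + 30 = 334.
Plus 19 days into December → day 353.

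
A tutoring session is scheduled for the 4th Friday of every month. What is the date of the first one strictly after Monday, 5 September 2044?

23 September 2044

September 2044 starts on a Thursday; its first Friday is the 2nd, so the 4th Friday is the 23rd — 23 September 2044.
23 September 2044 is after 5 September 2044, so that is the next one.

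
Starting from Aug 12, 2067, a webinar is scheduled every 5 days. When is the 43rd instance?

The 43rd occurrence is 42 intervals after the first: 42 × 5 = 210 days after Aug 12, 2067.
Aug has 31 days — 19 days to the end of Aug leaves 191.
Sep has 30 days (161 left).
Oct has 31 days (130 left).
Nov has 30 days (100 left).
Dec has 31 days (69 left).
Jan has 31 days (38 left).
Feb has 29 days (9 left).
9 days into Mar → Mar 9, 2068.

Mar 9, 2068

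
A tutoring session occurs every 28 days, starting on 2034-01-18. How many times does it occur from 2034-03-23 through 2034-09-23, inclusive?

Occurrences land 28·i days after 2034-01-18 for i = 0, 1, 2, …
2034-03-23 is 64 days after the start; 64 ÷ 28 = 2 remainder 8; since the remainder is 8, round up to i = 3. First occurrence in the window: #4 on 2034-04-12 (3×28 = 84 days in).
2034-09-23 is 248 days after the start; 248 ÷ 28 = 8 remainder 24. Last occurrence in the window: #9 on 2034-08-30.
Occurrences #4 through #9: 6 in total.

6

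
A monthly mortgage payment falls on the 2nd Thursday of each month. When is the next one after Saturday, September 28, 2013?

September 2013 starts on a Sunday; its first Thursday is the 5th, so the 2nd Thursday is the 12th — September 12, 2013.
That is not after September 28, 2013, so look at October 2013.
October 2013 starts on a Tuesday; its first Thursday is the 3rd, so the 2nd Thursday is the 10th — October 10, 2013.

October 10, 2013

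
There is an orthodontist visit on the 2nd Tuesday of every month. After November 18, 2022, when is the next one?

November 2022 starts on a Tuesday; its first Tuesday is the 1st, so the 2nd Tuesday is the 8th — November 8, 2022.
That is not after November 18, 2022, so look at December 2022.
December 2022 starts on a Thursday; its first Tuesday is the 6th, so the 2nd Tuesday is the 13th — December 13, 2022.

December 13, 2022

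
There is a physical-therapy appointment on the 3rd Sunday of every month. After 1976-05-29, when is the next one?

1976-06-20

May 1976 starts on a Saturday; its first Sunday is the 2nd, so the 3rd Sunday is the 16th — 1976-05-16.
That is not after 1976-05-29, so look at June 1976.
June 1976 starts on a Tuesday; its first Sunday is the 6th, so the 3rd Sunday is the 20th — 1976-06-20.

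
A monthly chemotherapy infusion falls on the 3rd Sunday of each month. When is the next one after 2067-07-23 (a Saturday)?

2067-08-21

July 2067 starts on a Friday; its first Sunday is the 3rd, so the 3rd Sunday is the 17th — 2067-07-17.
That is not after 2067-07-23, so look at August 2067.
August 2067 starts on a Monday; its first Sunday is the 7th, so the 3rd Sunday is the 21st — 2067-08-21.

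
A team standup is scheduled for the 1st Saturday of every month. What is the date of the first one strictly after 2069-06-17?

2069-07-06

June 2069 starts on a Saturday, so its 1st Saturday is 2069-06-01.
That is not after 2069-06-17, so look at July 2069.
July 2069 starts on a Monday, so its 1st Saturday is 2069-07-06 (5 days in).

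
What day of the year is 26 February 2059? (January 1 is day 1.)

57

Days in months before February: 31 = 31.
Plus 26 days into February → day 57.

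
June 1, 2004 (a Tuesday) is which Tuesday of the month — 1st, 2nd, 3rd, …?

Day 1 falls in week ⌈1/7⌉ of the month.
Days 1–7 hold the 1st Tuesday, 8–14 the 2nd, 15–21 the 3rd, 22–28 the 4th, 29–31 the 5th.
1 is in the range for the 1st.

1st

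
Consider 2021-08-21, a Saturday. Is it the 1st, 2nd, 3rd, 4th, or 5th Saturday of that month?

3rd

Day 21 falls in week ⌈21/7⌉ of the month.
Days 1–7 hold the 1st Saturday, 8–14 the 2nd, 15–21 the 3rd, 22–28 the 4th, 29–31 the 5th.
21 is in the range for the 3rd.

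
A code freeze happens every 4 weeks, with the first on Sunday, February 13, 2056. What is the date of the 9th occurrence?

The 9th occurrence is 8 intervals after the first: 8 × 28 = 224 days after February 13, 2056.
February has 29 days — 16 days to the end of February leaves 208.
March has 31 days (177 left).
April has 30 days (147 left).
May has 31 days (116 left).
June has 30 days (86 left).
July has 31 days (55 left).
August has 31 days (24 left).
24 days into September → September 24, 2056.

September 24, 2056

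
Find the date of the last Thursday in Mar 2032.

Mar 2032 begins on a Monday, so the first Thursday is Mar 4 (3 days later).
Mar 2032 has 31 days. Adding weeks: 4, 11, 18, 25 — the last one ≤ 31 is the 25th.

Mar 25, 2032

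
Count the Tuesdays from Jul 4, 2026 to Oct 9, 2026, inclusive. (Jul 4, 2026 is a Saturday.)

14

Jul 4, 2026 is a Saturday; the first Tuesday on or after it is Jul 7, 2026 (3 days later).
From Jul 7, 2026 to Oct 9, 2026: 24 + 31 + 30 + 9 = 94 days (rest of Jul, Aug, Sep, Oct).
94 ÷ 7 = 13 full weeks with remainder 3, so 13 more Tuesdays after the first → 14.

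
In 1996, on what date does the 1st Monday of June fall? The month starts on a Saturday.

1996-06-03

June 1996 begins on a Saturday, so the first Monday is June 3 (2 days later).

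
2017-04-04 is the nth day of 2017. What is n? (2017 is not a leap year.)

94

Days in months before April: 31 + 28 + 31 = 90.
Plus 4 days into April → day 94.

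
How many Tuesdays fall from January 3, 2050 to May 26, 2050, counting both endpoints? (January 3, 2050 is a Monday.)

21

January 3, 2050 is a Monday; the first Tuesday on or after it is January 4, 2050 (1 day later).
From January 4, 2050 to May 26, 2050: 27 + 28 + 31 + 30 + 26 = 142 days (rest of January, February, March, April, May).
142 ÷ 7 = 20 full weeks with remainder 2, so 20 more Tuesdays after the first → 21.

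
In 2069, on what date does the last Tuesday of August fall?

27 August 2069

August 2069 begins on a Thursday, so the first Tuesday is August 6 (5 days later).
August 2069 has 31 days. Adding weeks: 6, 13, 20, 27 — the last one ≤ 31 is the 27th.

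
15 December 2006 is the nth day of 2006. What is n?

349

Days in months before December: 31 + 28 + 31 + 30 + 31 + 30 + 31 + 31 + 30 + 31 + 30 = 334.
Plus 15 days into December → day 349.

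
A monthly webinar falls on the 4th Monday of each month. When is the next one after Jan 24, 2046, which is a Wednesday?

Jan 2046 starts on a Monday; its first Monday is the 1st, so the 4th Monday is the 22nd — Jan 22, 2046.
That is not after Jan 24, 2046, so look at Feb 2046.
Feb 2046 starts on a Thursday; its first Monday is the 5th, so the 4th Monday is the 26th — Feb 26, 2046.

Feb 26, 2046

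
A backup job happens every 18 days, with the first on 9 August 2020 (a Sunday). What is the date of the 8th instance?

13 December 2020

The 8th occurrence is 7 intervals after the first: 7 × 18 = 126 days after 9 August 2020.
August has 31 days — 22 days to the end of August leaves 104.
September has 30 days (74 left).
October has 31 days (43 left).
November has 30 days (13 left).
13 days into December → 13 December 2020.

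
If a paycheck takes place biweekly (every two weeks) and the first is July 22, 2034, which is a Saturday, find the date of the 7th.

October 14, 2034

The 7th occurrence is 6 intervals after the first: 6 × 14 = 84 days after July 22, 2034.
July has 31 days — 9 days to the end of July leaves 75.
August has 31 days (44 left).
September has 30 days (14 left).
14 days into October → October 14, 2034.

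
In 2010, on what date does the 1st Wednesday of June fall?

June 2, 2010

June 2010 begins on a Tuesday, so the first Wednesday is June 2 (1 day later).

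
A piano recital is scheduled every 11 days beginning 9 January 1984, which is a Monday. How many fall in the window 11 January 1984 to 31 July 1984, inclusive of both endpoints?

18

Occurrences land 11·i days after 9 January 1984 for i = 0, 1, 2, …
11 January 1984 is 2 days after the start; 2 ÷ 11 = 0 remainder 2; since the remainder is 2, round up to i = 1. First occurrence in the window: #2 on 20 January 1984 (1×11 = 11 days in).
31 July 1984 is 204 days after the start; 204 ÷ 11 = 18 remainder 6. Last occurrence in the window: #19 on 25 July 1984.
Occurrences #2 through #19: 18 in total.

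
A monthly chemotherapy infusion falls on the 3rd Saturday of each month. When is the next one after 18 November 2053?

20 December 2053

November 2053 starts on a Saturday; its first Saturday is the 1st, so the 3rd Saturday is the 15th — 15 November 2053.
That is not after 18 November 2053, so look at December 2053.
December 2053 starts on a Monday; its first Saturday is the 6th, so the 3rd Saturday is the 20th — 20 December 2053.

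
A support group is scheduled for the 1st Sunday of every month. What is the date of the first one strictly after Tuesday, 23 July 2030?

July 2030 starts on a Monday, so its 1st Sunday is 7 July 2030 (6 days in).
That is not after 23 July 2030, so look at August 2030.
August 2030 starts on a Thursday, so its 1st Sunday is 4 August 2030 (3 days in).

4 August 2030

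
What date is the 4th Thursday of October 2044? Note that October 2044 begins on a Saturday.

October 27, 2044

October 2044 begins on a Saturday, so the first Thursday is October 6 (5 days later).
The 4th Thursday is 3 weeks later: 6 + 21 = 27.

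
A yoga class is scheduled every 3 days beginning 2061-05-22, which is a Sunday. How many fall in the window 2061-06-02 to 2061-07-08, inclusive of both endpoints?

Occurrences land 3·i days after 2061-05-22 for i = 0, 1, 2, …
2061-06-02 is 11 days after the start; 11 ÷ 3 = 3 remainder 2; since the remainder is 2, round up to i = 4. First occurrence in the window: #5 on 2061-06-03 (4×3 = 12 days in).
2061-07-08 is 47 days after the start; 47 ÷ 3 = 15 remainder 2. Last occurrence in the window: #16 on 2061-07-06.
Occurrences #5 through #16: 12 in total.

12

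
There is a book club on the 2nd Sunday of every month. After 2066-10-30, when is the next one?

October 2066 starts on a Friday; its first Sunday is the 3rd, so the 2nd Sunday is the 10th — 2066-10-10.
That is not after 2066-10-30, so look at November 2066.
November 2066 starts on a Monday; its first Sunday is the 7th, so the 2nd Sunday is the 14th — 2066-11-14.

2066-11-14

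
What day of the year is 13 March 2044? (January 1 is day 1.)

Days in months before March: 31 + 29 = 60.
Plus 13 days into March → day 73.

73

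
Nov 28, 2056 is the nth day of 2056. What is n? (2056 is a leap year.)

Days in months before Nov: 31 + 29 + 31 + 30 + 31 + 30 + 31 + 31 + 30 + 31 = 305.
Plus 28 days into Nov → day 333.

333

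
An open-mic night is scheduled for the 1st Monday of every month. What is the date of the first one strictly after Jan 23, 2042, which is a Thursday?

Feb 3, 2042

Jan 2042 starts on a Wednesday, so its 1st Monday is Jan 6, 2042 (5 days in).
That is not after Jan 23, 2042, so look at Feb 2042.
Feb 2042 starts on a Saturday, so its 1st Monday is Feb 3, 2042 (2 days in).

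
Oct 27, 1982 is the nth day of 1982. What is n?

Days in months before Oct: 31 + 28 + 31 + 30 + 31 + 30 + 31 + 31 + 30 = 273.
Plus 27 days into Oct → day 300.

300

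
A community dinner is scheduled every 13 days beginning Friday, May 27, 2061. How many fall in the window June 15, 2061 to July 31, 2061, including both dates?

Occurrences land 13·i days after May 27, 2061 for i = 0, 1, 2, …
June 15, 2061 is 19 days after the start; 19 ÷ 13 = 1 remainder 6; since the remainder is 6, round up to i = 2. First occurrence in the window: #3 on June 22, 2061 (2×13 = 26 days in).
July 31, 2061 is 65 days after the start; 65 ÷ 13 = 5 remainder 0. Last occurrence in the window: #6 on July 31, 2061.
Occurrences #3 through #6: 4 in total.

4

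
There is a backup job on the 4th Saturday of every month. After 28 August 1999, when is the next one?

August 1999 starts on a Sunday; its first Saturday is the 7th, so the 4th Saturday is the 28th — 28 August 1999.
That is not after 28 August 1999, so look at September 1999.
September 1999 starts on a Wednesday; its first Saturday is the 4th, so the 4th Saturday is the 25th — 25 September 1999.

25 September 1999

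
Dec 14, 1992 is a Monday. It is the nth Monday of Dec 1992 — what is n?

Day 14 falls in week ⌈14/7⌉ of the month.
Days 1–7 hold the 1st Monday, 8–14 the 2nd, 15–21 the 3rd, 22–28 the 4th, 29–31 the 5th.
14 is in the range for the 2nd.

2nd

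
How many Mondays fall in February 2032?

February 1, 2032 is a Sunday; the first Monday on or after it is February 2, 2032 (1 day later).
From February 2, 2032 to February 29, 2032 is 29 − 2 = 27 days.
27 ÷ 7 = 3 full weeks with remainder 6, so 3 more Mondays after the first → 4.

4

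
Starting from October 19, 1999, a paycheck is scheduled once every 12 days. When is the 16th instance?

April 16, 2000

The 16th occurrence is 15 intervals after the first: 15 × 12 = 180 days after October 19, 1999.
October has 31 days — 12 days to the end of October leaves 168.
November has 30 days (138 left).
December has 31 days (107 left).
January has 31 days (76 left).
February has 29 days (47 left).
March has 31 days (16 left).
16 days into April → April 16, 2000.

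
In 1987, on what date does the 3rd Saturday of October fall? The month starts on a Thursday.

October 17, 1987

October 1987 begins on a Thursday, so the first Saturday is October 3 (2 days later).
The 3rd Saturday is 2 weeks later: 3 + 14 = 17.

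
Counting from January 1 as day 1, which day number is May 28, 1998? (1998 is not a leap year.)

148

Days in months before May: 31 + 28 + 31 + 30 = 120.
Plus 28 days into May → day 148.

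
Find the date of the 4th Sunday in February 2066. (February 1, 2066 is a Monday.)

February 2066 begins on a Monday, so the first Sunday is February 7 (6 days later).
The 4th Sunday is 3 weeks later: 7 + 21 = 28.

28 February 2066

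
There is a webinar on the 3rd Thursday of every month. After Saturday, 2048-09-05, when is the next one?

2048-09-17

September 2048 starts on a Tuesday; its first Thursday is the 3rd, so the 3rd Thursday is the 17th — 2048-09-17.
2048-09-17 is after 2048-09-05, so that is the next one.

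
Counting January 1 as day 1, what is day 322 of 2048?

January has 31 days (322 − 31 = 291 remain).
February has 29 days (291 − 29 = 262 remain).
March has 31 days (262 − 31 = 231 remain).
April has 30 days (231 − 30 = 201 remain).
May has 31 days (201 − 31 = 170 remain).
June has 30 days (170 − 30 = 140 remain).
July has 31 days (140 − 31 = 109 remain).
August has 31 days (109 − 31 = 78 remain).
September has 30 days (78 − 30 = 48 remain).
October has 31 days (48 − 31 = 17 remain).
17 into November → November 17.

November 17, 2048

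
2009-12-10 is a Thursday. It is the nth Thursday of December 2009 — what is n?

2nd

Day 10 falls in week ⌈10/7⌉ of the month.
Days 1–7 hold the 1st Thursday, 8–14 the 2nd, 15–21 the 3rd, 22–28 the 4th, 29–31 the 5th.
10 is in the range for the 2nd.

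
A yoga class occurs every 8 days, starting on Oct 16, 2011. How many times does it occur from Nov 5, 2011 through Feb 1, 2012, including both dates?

Occurrences land 8·i days after Oct 16, 2011 for i = 0, 1, 2, …
Nov 5, 2011 is 20 days after the start; 20 ÷ 8 = 2 remainder 4; since the remainder is 4, round up to i = 3. First occurrence in the window: #4 on Nov 9, 2011 (3×8 = 24 days in).
Feb 1, 2012 is 108 days after the start; 108 ÷ 8 = 13 remainder 4. Last occurrence in the window: #14 on Jan 28, 2012.
Occurrences #4 through #14: 11 in total.

11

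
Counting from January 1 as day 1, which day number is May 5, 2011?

Days in months before May: 31 + 28 + 31 + 30 = 120.
Plus 5 days into May → day 125.

125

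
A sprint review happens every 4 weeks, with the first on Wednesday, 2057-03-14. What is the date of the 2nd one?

2057-04-11

The 2nd occurrence is 1 interval after the first: 1 × 28 = 28 days after 2057-03-14.
March has 31 days — 17 days to the end of March leaves 11.
11 days into April → 2057-04-11.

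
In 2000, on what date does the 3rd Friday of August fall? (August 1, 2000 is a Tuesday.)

18 August 2000

August 2000 begins on a Tuesday, so the first Friday is August 4 (3 days later).
The 3rd Friday is 2 weeks later: 4 + 14 = 18.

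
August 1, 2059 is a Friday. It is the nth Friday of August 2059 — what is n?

1st

Day 1 falls in week ⌈1/7⌉ of the month.
Days 1–7 hold the 1st Friday, 8–14 the 2nd, 15–21 the 3rd, 22–28 the 4th, 29–31 the 5th.
1 is in the range for the 1st.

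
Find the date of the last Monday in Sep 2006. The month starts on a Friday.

Sep 25, 2006

Sep 2006 begins on a Friday, so the first Monday is Sep 4 (3 days later).
Sep 2006 has 30 days. Adding weeks: 4, 11, 18, 25 — the last one ≤ 30 is the 25th.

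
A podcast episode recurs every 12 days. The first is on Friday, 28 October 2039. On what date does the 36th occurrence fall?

The 36th occurrence is 35 intervals after the first: 35 × 12 = 420 days after 28 October 2039.
October has 31 days — 3 days to the end of October leaves 417.
From end of October to end of 2039 is 61 days (356 left).
January has 31 days (325 left).
February has 29 days (296 left).
March has 31 days (265 left).
April has 30 days (235 left).
May has 31 days (204 left).
June has 30 days (174 left).
July has 31 days (143 left).
August has 31 days (112 left).
September has 30 days (82 left).
October has 31 days (51 left).
November has 30 days (21 left).
21 days into December → 21 December 2040.

21 December 2040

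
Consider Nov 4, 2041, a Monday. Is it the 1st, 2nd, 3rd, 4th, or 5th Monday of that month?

Day 4 falls in week ⌈4/7⌉ of the month.
Days 1–7 hold the 1st Monday, 8–14 the 2nd, 15–21 the 3rd, 22–28 the 4th, 29–31 the 5th.
4 is in the range for the 1st.

1st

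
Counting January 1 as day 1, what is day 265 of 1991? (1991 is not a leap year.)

September 22, 1991

January has 31 days (265 − 31 = 234 remain).
February has 28 days (234 − 28 = 206 remain).
March has 31 days (206 − 31 = 175 remain).
April has 30 days (175 − 30 = 145 remain).
May has 31 days (145 − 31 = 114 remain).
June has 30 days (114 − 30 = 84 remain).
July has 31 days (84 − 31 = 53 remain).
August has 31 days (53 − 31 = 22 remain).
22 into September → September 22.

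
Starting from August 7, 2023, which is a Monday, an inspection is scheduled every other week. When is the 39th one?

The 39th occurrence is 38 intervals after the first: 38 × 14 = 532 days after August 7, 2023.
August has 31 days — 24 days to the end of August leaves 508.
From end of August to end of 2023 is 122 days (386 left).
2024 has 366 days (20 left).
20 days into January → January 20, 2025.

January 20, 2025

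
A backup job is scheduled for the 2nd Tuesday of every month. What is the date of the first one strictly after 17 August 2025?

9 September 2025

August 2025 starts on a Friday; its first Tuesday is the 5th, so the 2nd Tuesday is the 12th — 12 August 2025.
That is not after 17 August 2025, so look at September 2025.
September 2025 starts on a Monday; its first Tuesday is the 2nd, so the 2nd Tuesday is the 9th — 9 September 2025.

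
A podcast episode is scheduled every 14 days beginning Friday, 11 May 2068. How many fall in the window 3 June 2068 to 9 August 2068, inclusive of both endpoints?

Occurrences land 14·i days after 11 May 2068 for i = 0, 1, 2, …
3 June 2068 is 23 days after the start; 23 ÷ 14 = 1 remainder 9; since the remainder is 9, round up to i = 2. First occurrence in the window: #3 on 8 June 2068 (2×14 = 28 days in).
9 August 2068 is 90 days after the start; 90 ÷ 14 = 6 remainder 6. Last occurrence in the window: #7 on 3 August 2068.
Occurrences #3 through #7: 5 in total.

5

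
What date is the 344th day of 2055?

January has 31 days (344 − 31 = 313 remain).
February has 28 days (313 − 28 = 285 remain).
March has 31 days (285 − 31 = 254 remain).
April has 30 days (254 − 30 = 224 remain).
May has 31 days (224 − 31 = 193 remain).
June has 30 days (193 − 30 = 163 remain).
July has 31 days (163 − 31 = 132 remain).
August has 31 days (132 − 31 = 101 remain).
September has 30 days (101 − 30 = 71 remain).
October has 31 days (71 − 31 = 40 remain).
November has 30 days (40 − 30 = 10 remain).
10 into December → December 10.

10 December 2055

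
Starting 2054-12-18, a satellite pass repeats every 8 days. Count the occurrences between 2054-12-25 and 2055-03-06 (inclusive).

Occurrences land 8·i days after 2054-12-18 for i = 0, 1, 2, …
2054-12-25 is 7 days after the start; 7 ÷ 8 = 0 remainder 7; since the remainder is 7, round up to i = 1. First occurrence in the window: #2 on 2054-12-26 (1×8 = 8 days in).
2055-03-06 is 78 days after the start; 78 ÷ 8 = 9 remainder 6. Last occurrence in the window: #10 on 2055-02-28.
Occurrences #2 through #10: 9 in total.

9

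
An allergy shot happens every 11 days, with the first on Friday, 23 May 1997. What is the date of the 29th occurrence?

27 March 1998

The 29th occurrence is 28 intervals after the first: 28 × 11 = 308 days after 23 May 1997.
May has 31 days — 8 days to the end of May leaves 300.
June has 30 days (270 left).
July has 31 days (239 left).
August has 31 days (208 left).
September has 30 days (178 left).
October has 31 days (147 left).
November has 30 days (117 left).
December has 31 days (86 left).
January has 31 days (55 left).
February has 28 days (27 left).
27 days into March → 27 March 1998.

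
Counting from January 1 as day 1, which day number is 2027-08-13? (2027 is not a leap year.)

Days in months before August: 31 + 28 + 31 + 30 + 31 + 30 + 31 = 212.
Plus 13 days into August → day 225.

225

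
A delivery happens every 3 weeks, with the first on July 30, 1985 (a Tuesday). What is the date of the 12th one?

March 18, 1986

The 12th occurrence is 11 intervals after the first: 11 × 21 = 231 days after July 30, 1985.
July has 31 days — 1 day to the end of July leaves 230.
August has 31 days (199 left).
September has 30 days (169 left).
October has 31 days (138 left).
November has 30 days (108 left).
December has 31 days (77 left).
January has 31 days (46 left).
February has 28 days (18 left).
18 days into March → March 18, 1986.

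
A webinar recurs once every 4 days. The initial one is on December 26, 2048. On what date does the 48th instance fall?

The 48th occurrence is 47 intervals after the first: 47 × 4 = 188 days after December 26, 2048.
December has 31 days — 5 days to the end of December leaves 183.
January has 31 days (152 left).
February has 28 days (124 left).
March has 31 days (93 left).
April has 30 days (63 left).
May has 31 days (32 left).
June has 30 days (2 left).
2 days into July → July 2, 2049.

July 2, 2049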